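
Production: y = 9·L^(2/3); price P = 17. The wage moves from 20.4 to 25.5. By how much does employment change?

ΔL = -61

From P·MP_L = w with MP_L = 6·L^(-1/3), the labor demand is L(w) = (102/w)^(3).
At w = 20.4: L = 125. At w = 25.5: L = 64.
ΔL = 64 − 125 = -61.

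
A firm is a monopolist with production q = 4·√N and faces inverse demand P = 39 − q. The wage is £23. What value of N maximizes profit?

Marginal revenue from the inverse demand is MR = 39 − 2q.
The marginal product is MP_N = 2·N^(-1/2).
A monopolist hires until marginal revenue product equals the wage: MR·MP_N = w.
At N, q = 4·√N. Substituting and solving: (39 − 8·√N)·2·N^(-1/2) = 23 gives N = 4.

N* = 4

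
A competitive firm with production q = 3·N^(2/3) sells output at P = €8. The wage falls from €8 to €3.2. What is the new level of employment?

From P·MP_N = w with MP_N = 2·N^(-1/3), the labor demand is N(w) = (16/w)^(3).
At w = 8: N = 8. At w = 3.2: N = 125.

N* = 125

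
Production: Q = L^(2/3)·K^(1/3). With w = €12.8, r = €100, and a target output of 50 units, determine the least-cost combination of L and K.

L* = 125, K* = 8

Cost minimization requires the marginal rate of technical substitution to equal the input-price ratio: MP_L/MP_K = w/r.
Here MP_L/MP_K = (2/3)·(K/L)/(1/3) = 2·(K/L). Setting this equal to 12.8/100 = 0.128 gives K = 0.064L.
Substituting into Q = 50: L^(2/3)·(0.064L)^(1/3) = 50.
Solving, L = 125 and K = 8.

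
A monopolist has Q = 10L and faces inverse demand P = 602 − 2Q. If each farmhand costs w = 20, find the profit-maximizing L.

L* = 15

Marginal revenue from the inverse demand is MR = 602 − 4Q.
The marginal product is MP_L = 10.
A monopolist hires until marginal revenue product equals the wage: MR·MP_L = w.
(602 − 40L)·10 = 20, so L = 15.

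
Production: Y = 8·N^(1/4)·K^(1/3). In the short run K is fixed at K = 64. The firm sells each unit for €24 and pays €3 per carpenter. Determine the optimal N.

N* = 256

With K = 64, MP_N = (1/4)·8·N^(-3/4)·64^(1/3) = 8·N^(-3/4).
Profit maximization for a price taker requires P·MP_N = w: 24·8·N^(-3/4) = 3.
So N^(-3/4) = 0.015625, which gives N = 256.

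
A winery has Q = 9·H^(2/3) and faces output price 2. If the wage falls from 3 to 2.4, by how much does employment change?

From P·MP_H = w with MP_H = 6·H^(-1/3), the labor demand is H(w) = (12/w)^(3).
At w = 3: H = 64. At w = 2.4: H = 125.
ΔH = 125 − 64 = 61.

ΔH = 61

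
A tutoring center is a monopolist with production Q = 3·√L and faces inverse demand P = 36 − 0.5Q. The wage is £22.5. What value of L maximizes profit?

Marginal revenue from the inverse demand is MR = 36 − Q.
The marginal product is MP_L = 1.5·L^(-1/2).
A monopolist hires until marginal revenue product equals the wage: MR·MP_L = w.
At L, Q = 3·√L. Substituting and solving: (36 − 3·√L)·1.5·L^(-1/2) = 22.5 gives L = 4.

L* = 4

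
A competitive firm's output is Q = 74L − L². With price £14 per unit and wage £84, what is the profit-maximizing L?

The marginal product of L is MP_L = 74 − 2L.
A price-taking firm hires until the value of the marginal product equals the wage: P·MP_L = w, so 14·(74 − 2L) = 84.
Then 74 − 2L = 6, giving L = 34.

L* = 34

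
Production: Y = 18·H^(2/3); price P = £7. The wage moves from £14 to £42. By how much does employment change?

ΔH = -208

From P·MP_H = w with MP_H = 12·H^(-1/3), the labor demand is H(w) = (84/w)^(3).
At w = 14: H = 216. At w = 42: H = 8.
ΔH = 8 − 216 = -208.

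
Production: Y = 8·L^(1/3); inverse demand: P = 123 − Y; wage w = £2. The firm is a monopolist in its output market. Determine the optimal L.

L* = 216

Marginal revenue from the inverse demand is MR = 123 − 2Y.
The marginal product is MP_L = (8/3)·L^(-2/3).
A monopolist hires until marginal revenue product equals the wage: MR·MP_L = w.
At L, Y = 8·L^(1/3). Substituting and solving: (123 − 16·L^(1/3))·(8/3)·L^(-2/3) = 2 gives L = 216.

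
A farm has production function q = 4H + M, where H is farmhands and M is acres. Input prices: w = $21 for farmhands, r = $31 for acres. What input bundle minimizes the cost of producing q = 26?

The inputs are perfect substitutes, so the firm uses whichever has the lower cost per unit of output.
Cost per unit of output via H is 5.25; via M it is 31. H is cheaper.
Producing q = 26 with H alone: H = 6.5, M = 0.

H* = 6.5, M* = 0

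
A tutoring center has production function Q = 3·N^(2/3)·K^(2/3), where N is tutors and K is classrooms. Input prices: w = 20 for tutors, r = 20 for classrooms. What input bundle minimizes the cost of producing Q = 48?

Cost minimization requires the marginal rate of technical substitution to equal the input-price ratio: MP_N/MP_K = w/r.
Here MP_N/MP_K = (2/3)·(K/N)/(2/3) = (K/N). Setting this equal to 20/20 = 1 gives K = N.
Substituting into Q = 48: 3·N^(2/3)·(N)^(2/3) = 48.
Solving, N = 8 and K = 8.

N* = 8, K* = 8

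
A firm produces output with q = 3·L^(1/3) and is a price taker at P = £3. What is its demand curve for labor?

MP_L = (1/3)·3·L^(-2/3) = L^(-2/3).
Setting P·MP_L = w: 3·L^(-2/3) = w.
Solving for L: L^(-2/3) = w/3, so L = (3/w)^(3/2).

L(w) = (3/w)^(3/2)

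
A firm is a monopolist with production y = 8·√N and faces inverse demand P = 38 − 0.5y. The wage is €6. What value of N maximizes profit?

Marginal revenue from the inverse demand is MR = 38 − y.
The marginal product is MP_N = 4·N^(-1/2).
A monopolist hires until marginal revenue product equals the wage: MR·MP_N = w.
At N, y = 8·√N. Substituting and solving: (38 − 8·√N)·4·N^(-1/2) = 6 gives N = 16.

N* = 16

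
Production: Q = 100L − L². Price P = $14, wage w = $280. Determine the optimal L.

The marginal product of L is MP_L = 100 − 2L.
A price-taking firm hires until the value of the marginal product equals the wage: P·MP_L = w, so 14·(100 − 2L) = 280.
Then 100 − 2L = 20, giving L = 40.

L* = 40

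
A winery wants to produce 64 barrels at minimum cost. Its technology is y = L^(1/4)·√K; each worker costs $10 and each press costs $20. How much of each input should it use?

L* = 256, K* = 256

Cost minimization requires the marginal rate of technical substitution to equal the input-price ratio: MP_L/MP_K = w/r.
Here MP_L/MP_K = (1/4)·(K/L)/(1/2) = 0.5·(K/L). Setting this equal to 10/20 = 0.5 gives K = L.
Substituting into y = 64: L^(1/4)·(L)^(1/2) = 64.
Solving, L = 256 and K = 256.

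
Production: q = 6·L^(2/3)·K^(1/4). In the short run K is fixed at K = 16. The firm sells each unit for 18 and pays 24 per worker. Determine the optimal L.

With K = 16, MP_L = (2/3)·6·L^(-1/3)·16^(1/4) = 8·L^(-1/3).
Profit maximization for a price taker requires P·MP_L = w: 18·8·L^(-1/3) = 24.
So L^(-1/3) = 1/6, which gives L = 216.

L* = 216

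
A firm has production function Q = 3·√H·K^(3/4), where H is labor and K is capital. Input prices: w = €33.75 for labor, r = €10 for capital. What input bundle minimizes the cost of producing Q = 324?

H* = 16, K* = 81

Cost minimization requires the marginal rate of technical substitution to equal the input-price ratio: MP_H/MP_K = w/r.
Here MP_H/MP_K = (1/2)·(K/H)/(3/4) = (2/3)·(K/H). Setting this equal to 33.75/10 = 3.375 gives K = 5.0625H.
Substituting into Q = 324: 3·H^(1/2)·(5.0625H)^(3/4) = 324.
Solving, H = 16 and K = 81.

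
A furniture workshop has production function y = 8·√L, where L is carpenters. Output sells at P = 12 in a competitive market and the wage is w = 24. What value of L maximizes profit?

MP_L = (1/2)·8·L^(-1/2) = 4·L^(-1/2).
Profit maximization for a price taker requires P·MP_L = w: 12·4·L^(-1/2) = 24.
So L^(-1/2) = 0.5, which gives L = 4.

L* = 4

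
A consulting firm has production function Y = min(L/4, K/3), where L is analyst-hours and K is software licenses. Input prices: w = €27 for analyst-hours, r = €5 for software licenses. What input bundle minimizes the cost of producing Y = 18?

L* = 72, K* = 54

With a fixed-proportions technology, the cost-minimizing bundle uses no slack in either input: L/4 = K/3 = Y.
So L = 4·18 = 72 and K = 3·18 = 54.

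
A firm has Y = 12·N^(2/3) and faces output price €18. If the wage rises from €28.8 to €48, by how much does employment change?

From P·MP_N = w with MP_N = 8·N^(-1/3), the labor demand is N(w) = (144/w)^(3).
At w = 28.8: N = 125. At w = 48: N = 27.
ΔN = 27 − 125 = -98.

ΔN = -98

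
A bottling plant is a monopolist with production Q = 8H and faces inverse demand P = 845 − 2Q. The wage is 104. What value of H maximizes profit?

H* = 26

Marginal revenue from the inverse demand is MR = 845 − 4Q.
The marginal product is MP_H = 8.
A monopolist hires until marginal revenue product equals the wage: MR·MP_H = w.
(845 − 32H)·8 = 104, so H = 26.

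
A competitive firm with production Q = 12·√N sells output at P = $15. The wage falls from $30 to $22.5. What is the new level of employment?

From P·MP_N = w with MP_N = 6·N^(-1/2), the labor demand is N(w) = (90/w)^(2).
At w = 30: N = 9. At w = 22.5: N = 16.

N* = 16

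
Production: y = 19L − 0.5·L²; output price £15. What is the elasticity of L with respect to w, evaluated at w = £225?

ε = -3.75

From P·MP_L = w with MP_L = 19 − L, labor demand is L(w) = 19 − w/15.
dL/dw = −1/(15) = -1/15.
At w = 225, L = 4, so ε = (dL/dw)·(w/L) = (-1/15)·(225/4) = -3.75.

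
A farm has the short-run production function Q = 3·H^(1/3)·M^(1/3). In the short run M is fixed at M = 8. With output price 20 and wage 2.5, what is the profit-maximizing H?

H* = 64

With M = 8, MP_H = (1/3)·3·H^(-2/3)·8^(1/3) = 2·H^(-2/3).
Profit maximization for a price taker requires P·MP_H = w: 20·2·H^(-2/3) = 2.5.
So H^(-2/3) = 0.0625, which gives H = 64.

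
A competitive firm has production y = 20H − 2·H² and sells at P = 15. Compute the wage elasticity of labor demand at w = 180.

ε = -1.5

From P·MP_H = w with MP_H = 20 − 4H, labor demand is H(w) = (20 − w/15)/4.
dH/dw = −1/(60) = -1/60.
At w = 180, H = 2, so ε = (dH/dw)·(w/H) = (-1/60)·(180/2) = -1.5.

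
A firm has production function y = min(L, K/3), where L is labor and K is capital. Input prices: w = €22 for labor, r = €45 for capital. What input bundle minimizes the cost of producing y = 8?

L* = 8, K* = 24

With a fixed-proportions technology, the cost-minimizing bundle uses no slack in either input: L = K/3 = y.
So L = 8 and K = 3·8 = 24.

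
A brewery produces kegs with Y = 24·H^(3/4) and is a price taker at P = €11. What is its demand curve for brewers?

MP_H = (3/4)·24·H^(-1/4) = 18·H^(-1/4).
Setting P·MP_H = w: 198·H^(-1/4) = w.
Solving for H: H^(-1/4) = w/198, so H = (198/w)^(4).

H(w) = (198/w)^(4)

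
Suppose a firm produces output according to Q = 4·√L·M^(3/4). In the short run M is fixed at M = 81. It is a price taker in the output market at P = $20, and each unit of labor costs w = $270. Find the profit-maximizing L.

With M = 81, MP_L = (1/2)·4·L^(-1/2)·81^(3/4) = 54·L^(-1/2).
Profit maximization for a price taker requires P·MP_L = w: 20·54·L^(-1/2) = 270.
So L^(-1/2) = 0.25, which gives L = 16.

L* = 16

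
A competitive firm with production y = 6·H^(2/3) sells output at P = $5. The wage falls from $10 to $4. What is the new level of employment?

From P·MP_H = w with MP_H = 4·H^(-1/3), the labor demand is H(w) = (20/w)^(3).
At w = 10: H = 8. At w = 4: H = 125.

H* = 125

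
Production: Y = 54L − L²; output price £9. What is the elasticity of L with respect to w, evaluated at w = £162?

ε = -0.5

From P·MP_L = w with MP_L = 54 − 2L, labor demand is L(w) = (54 − w/9)/2.
dL/dw = −1/(18) = -1/18.
At w = 162, L = 18, so ε = (dL/dw)·(w/L) = (-1/18)·(162/18) = -0.5.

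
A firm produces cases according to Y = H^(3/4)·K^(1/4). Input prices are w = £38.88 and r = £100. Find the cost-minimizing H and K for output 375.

H* = 625, K* = 81

Cost minimization requires the marginal rate of technical substitution to equal the input-price ratio: MP_H/MP_K = w/r.
Here MP_H/MP_K = (3/4)·(K/H)/(1/4) = 3·(K/H). Setting this equal to 38.88/100 = 0.3888 gives K = 0.1296H.
Substituting into Y = 375: H^(3/4)·(0.1296H)^(1/4) = 375.
Solving, H = 625 and K = 81.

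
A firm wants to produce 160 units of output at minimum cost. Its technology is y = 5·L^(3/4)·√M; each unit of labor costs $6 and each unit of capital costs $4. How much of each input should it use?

Cost minimization requires the marginal rate of technical substitution to equal the input-price ratio: MP_L/MP_M = w/r.
Here MP_L/MP_M = (3/4)·(M/L)/(1/2) = 1.5·(M/L). Setting this equal to 6/4 = 1.5 gives M = L.
Substituting into y = 160: 5·L^(3/4)·(L)^(1/2) = 160.
Solving, L = 16 and M = 16.

L* = 16, M* = 16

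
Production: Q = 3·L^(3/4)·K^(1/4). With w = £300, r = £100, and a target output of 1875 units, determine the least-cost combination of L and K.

L* = 625, K* = 625

Cost minimization requires the marginal rate of technical substitution to equal the input-price ratio: MP_L/MP_K = w/r.
Here MP_L/MP_K = (3/4)·(K/L)/(1/4) = 3·(K/L). Setting this equal to 300/100 = 3 gives K = L.
Substituting into Q = 1875: 3·L^(3/4)·(L)^(1/4) = 1875.
Solving, L = 625 and K = 625.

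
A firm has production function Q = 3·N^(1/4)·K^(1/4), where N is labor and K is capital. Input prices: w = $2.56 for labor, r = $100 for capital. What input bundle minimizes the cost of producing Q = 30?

N* = 625, K* = 16

Cost minimization requires the marginal rate of technical substitution to equal the input-price ratio: MP_N/MP_K = w/r.
Here MP_N/MP_K = (1/4)·(K/N)/(1/4) = (K/N). Setting this equal to 2.56/100 = 0.0256 gives K = 0.0256N.
Substituting into Q = 30: 3·N^(1/4)·(0.0256N)^(1/4) = 30.
Solving, N = 625 and K = 16.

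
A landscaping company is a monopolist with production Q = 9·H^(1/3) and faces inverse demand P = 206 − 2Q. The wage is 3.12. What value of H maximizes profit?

Marginal revenue from the inverse demand is MR = 206 − 4Q.
The marginal product is MP_H = 3·H^(-2/3).
A monopolist hires until marginal revenue product equals the wage: MR·MP_H = w.
At H, Q = 9·H^(1/3). Substituting and solving: (206 − 36·H^(1/3))·3·H^(-2/3) = 3.12 gives H = 125.

H* = 125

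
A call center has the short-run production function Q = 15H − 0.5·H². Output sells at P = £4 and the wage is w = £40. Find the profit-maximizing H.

The marginal product of H is MP_H = 15 − H.
A price-taking firm hires until the value of the marginal product equals the wage: P·MP_H = w, so 4·(15 − H) = 40.
Then 15 − H = 10, giving H = 5.

H* = 5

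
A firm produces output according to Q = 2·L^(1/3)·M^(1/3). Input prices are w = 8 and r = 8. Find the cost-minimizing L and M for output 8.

Cost minimization requires the marginal rate of technical substitution to equal the input-price ratio: MP_L/MP_M = w/r.
Here MP_L/MP_M = (1/3)·(M/L)/(1/3) = (M/L). Setting this equal to 8/8 = 1 gives M = L.
Substituting into Q = 8: 2·L^(1/3)·(L)^(1/3) = 8.
Solving, L = 8 and M = 8.

L* = 8, M* = 8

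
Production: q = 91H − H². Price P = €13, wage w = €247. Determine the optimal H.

H* = 36

The marginal product of H is MP_H = 91 − 2H.
A price-taking firm hires until the value of the marginal product equals the wage: P·MP_H = w, so 13·(91 − 2H) = 247.
Then 91 − 2H = 19, giving H = 36.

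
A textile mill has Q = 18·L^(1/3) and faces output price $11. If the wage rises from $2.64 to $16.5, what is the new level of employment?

From P·MP_L = w with MP_L = 6·L^(-2/3), the labor demand is L(w) = (66/w)^(3/2).
At w = 2.64: L = 125. At w = 16.5: L = 8.

L* = 8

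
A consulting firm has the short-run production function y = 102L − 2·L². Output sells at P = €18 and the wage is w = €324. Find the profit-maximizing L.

The marginal product of L is MP_L = 102 − 4L.
A price-taking firm hires until the value of the marginal product equals the wage: P·MP_L = w, so 18·(102 − 4L) = 324.
Then 102 − 4L = 18, giving L = 21.

L* = 21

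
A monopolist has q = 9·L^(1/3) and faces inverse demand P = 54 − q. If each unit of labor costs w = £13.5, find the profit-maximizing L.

L* = 8

Marginal revenue from the inverse demand is MR = 54 − 2q.
The marginal product is MP_L = 3·L^(-2/3).
A monopolist hires until marginal revenue product equals the wage: MR·MP_L = w.
At L, q = 9·L^(1/3). Substituting and solving: (54 − 18·L^(1/3))·3·L^(-2/3) = 13.5 gives L = 8.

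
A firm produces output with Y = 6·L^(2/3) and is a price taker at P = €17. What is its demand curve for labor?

L(w) = 314432/w³

MP_L = (2/3)·6·L^(-1/3) = 4·L^(-1/3).
Setting P·MP_L = w: 68·L^(-1/3) = w.
Solving for L: L^(-1/3) = w/68, so L = (68/w)^(3).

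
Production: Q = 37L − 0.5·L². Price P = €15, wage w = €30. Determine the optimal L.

L* = 35

The marginal product of L is MP_L = 37 − L.
A price-taking firm hires until the value of the marginal product equals the wage: P·MP_L = w, so 15·(37 − L) = 30.
Then 37 − L = 2, giving L = 35.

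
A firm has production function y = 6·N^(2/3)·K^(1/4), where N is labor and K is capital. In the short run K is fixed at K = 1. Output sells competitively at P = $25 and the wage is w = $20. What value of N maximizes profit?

With K = 1, MP_N = (2/3)·6·N^(-1/3)·1^(1/4) = 4·N^(-1/3).
Profit maximization for a price taker requires P·MP_N = w: 25·4·N^(-1/3) = 20.
So N^(-1/3) = 0.2, which gives N = 125.

N* = 125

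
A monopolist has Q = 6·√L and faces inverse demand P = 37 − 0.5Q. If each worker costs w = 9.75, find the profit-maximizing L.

Marginal revenue from the inverse demand is MR = 37 − Q.
The marginal product is MP_L = 3·L^(-1/2).
A monopolist hires until marginal revenue product equals the wage: MR·MP_L = w.
At L, Q = 6·√L. Substituting and solving: (37 − 6·√L)·3·L^(-1/2) = 9.75 gives L = 16.

L* = 16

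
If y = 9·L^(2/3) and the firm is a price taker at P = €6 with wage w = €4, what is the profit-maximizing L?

MP_L = (2/3)·9·L^(-1/3) = 6·L^(-1/3).
Profit maximization for a price taker requires P·MP_L = w: 6·6·L^(-1/3) = 4.
So L^(-1/3) = 1/9, which gives L = 729.

L* = 729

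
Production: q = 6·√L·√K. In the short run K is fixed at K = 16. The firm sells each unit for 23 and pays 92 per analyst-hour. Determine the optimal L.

L* = 9

With K = 16, MP_L = (1/2)·6·L^(-1/2)·16^(1/2) = 12·L^(-1/2).
Profit maximization for a price taker requires P·MP_L = w: 23·12·L^(-1/2) = 92.
So L^(-1/2) = 1/3, which gives L = 9.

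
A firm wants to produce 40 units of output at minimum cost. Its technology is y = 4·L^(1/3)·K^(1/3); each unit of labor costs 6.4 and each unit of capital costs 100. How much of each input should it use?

Cost minimization requires the marginal rate of technical substitution to equal the input-price ratio: MP_L/MP_K = w/r.
Here MP_L/MP_K = (1/3)·(K/L)/(1/3) = (K/L). Setting this equal to 6.4/100 = 0.064 gives K = 0.064L.
Substituting into y = 40: 4·L^(1/3)·(0.064L)^(1/3) = 40.
Solving, L = 125 and K = 8.

L* = 125, K* = 8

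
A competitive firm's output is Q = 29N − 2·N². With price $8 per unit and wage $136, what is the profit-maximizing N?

The marginal product of N is MP_N = 29 − 4N.
A price-taking firm hires until the value of the marginal product equals the wage: P·MP_N = w, so 8·(29 − 4N) = 136.
Then 29 − 4N = 17, giving N = 3.

N* = 3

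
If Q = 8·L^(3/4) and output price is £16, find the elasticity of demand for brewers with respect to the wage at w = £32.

MP_L = (3/4)·8·L^(-1/4), so P·MP_L = w gives 96·L^(-1/4) = w.
Solving, L(w) = (96/w)^(4). This is a constant-elasticity form: L ∝ w^(−4), so ε = −4.

ε = -4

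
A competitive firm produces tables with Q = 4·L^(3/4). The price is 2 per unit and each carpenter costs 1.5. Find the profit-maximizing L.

MP_L = (3/4)·4·L^(-1/4) = 3·L^(-1/4).
Profit maximization for a price taker requires P·MP_L = w: 2·3·L^(-1/4) = 1.5.
So L^(-1/4) = 0.25, which gives L = 256.

L* = 256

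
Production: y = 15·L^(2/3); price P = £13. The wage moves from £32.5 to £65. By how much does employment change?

ΔL = -56

From P·MP_L = w with MP_L = 10·L^(-1/3), the labor demand is L(w) = (130/w)^(3).
At w = 32.5: L = 64. At w = 65: L = 8.
ΔL = 8 − 64 = -56.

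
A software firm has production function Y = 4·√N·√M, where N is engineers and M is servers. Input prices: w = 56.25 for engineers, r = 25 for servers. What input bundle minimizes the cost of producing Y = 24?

Cost minimization requires the marginal rate of technical substitution to equal the input-price ratio: MP_N/MP_M = w/r.
Here MP_N/MP_M = (1/2)·(M/N)/(1/2) = (M/N). Setting this equal to 56.25/25 = 2.25 gives M = 2.25N.
Substituting into Y = 24: 4·N^(1/2)·(2.25N)^(1/2) = 24.
Solving, N = 4 and M = 9.

N* = 4, M* = 9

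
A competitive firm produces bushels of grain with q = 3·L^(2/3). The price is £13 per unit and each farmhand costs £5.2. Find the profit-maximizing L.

MP_L = (2/3)·3·L^(-1/3) = 2·L^(-1/3).
Profit maximization for a price taker requires P·MP_L = w: 13·2·L^(-1/3) = 5.2.
So L^(-1/3) = 0.2, which gives L = 125.

L* = 125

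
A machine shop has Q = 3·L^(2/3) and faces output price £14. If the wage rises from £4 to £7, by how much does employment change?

From P·MP_L = w with MP_L = 2·L^(-1/3), the labor demand is L(w) = (28/w)^(3).
At w = 4: L = 343. At w = 7: L = 64.
ΔL = 64 − 343 = -279.

ΔL = -279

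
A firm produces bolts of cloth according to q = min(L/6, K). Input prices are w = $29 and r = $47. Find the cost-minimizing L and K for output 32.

With a fixed-proportions technology, the cost-minimizing bundle uses no slack in either input: L/6 = K = q.
So L = 6·32 = 192 and K = 32.

L* = 192, K* = 32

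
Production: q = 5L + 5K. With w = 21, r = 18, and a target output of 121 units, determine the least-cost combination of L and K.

L* = 0, K* = 24.2

The inputs are perfect substitutes, so the firm uses whichever has the lower cost per unit of output.
Cost per unit of output via L is w/5 = 4.2; via K it is r/5 = 3.6. K is cheaper.
Producing q = 121 with K alone: L = 0, K = 24.2.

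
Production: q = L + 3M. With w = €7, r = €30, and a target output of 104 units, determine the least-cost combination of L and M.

The inputs are perfect substitutes, so the firm uses whichever has the lower cost per unit of output.
Cost per unit of output via L is 7; via M it is 10. L is cheaper.
Producing q = 104 with L alone: L = 104, M = 0.

L* = 104, M* = 0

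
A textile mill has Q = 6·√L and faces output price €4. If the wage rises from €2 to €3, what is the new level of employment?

L* = 16

From P·MP_L = w with MP_L = 3·L^(-1/2), the labor demand is L(w) = (12/w)^(2).
At w = 2: L = 36. At w = 3: L = 16.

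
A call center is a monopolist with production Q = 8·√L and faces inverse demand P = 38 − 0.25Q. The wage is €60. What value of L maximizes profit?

L* = 4

Marginal revenue from the inverse demand is MR = 38 − 0.5Q.
The marginal product is MP_L = 4·L^(-1/2).
A monopolist hires until marginal revenue product equals the wage: MR·MP_L = w.
At L, Q = 8·√L. Substituting and solving: (38 − 4·√L)·4·L^(-1/2) = 60 gives L = 4.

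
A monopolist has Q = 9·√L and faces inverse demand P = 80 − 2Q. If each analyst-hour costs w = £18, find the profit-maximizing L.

L* = 4

Marginal revenue from the inverse demand is MR = 80 − 4Q.
The marginal product is MP_L = 4.5·L^(-1/2).
A monopolist hires until marginal revenue product equals the wage: MR·MP_L = w.
At L, Q = 9·√L. Substituting and solving: (80 − 36·√L)·4.5·L^(-1/2) = 18 gives L = 4.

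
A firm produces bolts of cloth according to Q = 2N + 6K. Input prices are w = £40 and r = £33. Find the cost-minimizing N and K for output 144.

The inputs are perfect substitutes, so the firm uses whichever has the lower cost per unit of output.
Cost per unit of output via N is w/2 = 20; via K it is r/6 = 5.5. K is cheaper.
Producing Q = 144 with K alone: N = 0, K = 24.

N* = 0, K* = 24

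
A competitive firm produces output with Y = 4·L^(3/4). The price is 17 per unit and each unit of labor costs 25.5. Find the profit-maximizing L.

L* = 16

MP_L = (3/4)·4·L^(-1/4) = 3·L^(-1/4).
Profit maximization for a price taker requires P·MP_L = w: 17·3·L^(-1/4) = 25.5.
So L^(-1/4) = 0.5, which gives L = 16.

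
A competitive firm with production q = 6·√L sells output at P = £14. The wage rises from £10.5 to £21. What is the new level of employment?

L* = 4

From P·MP_L = w with MP_L = 3·L^(-1/2), the labor demand is L(w) = (42/w)^(2).
At w = 10.5: L = 16. At w = 21: L = 4.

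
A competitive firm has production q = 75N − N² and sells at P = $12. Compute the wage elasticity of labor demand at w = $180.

From P·MP_N = w with MP_N = 75 − 2N, labor demand is N(w) = (75 − w/12)/2.
dN/dw = −1/(24) = -1/24.
At w = 180, N = 30, so ε = (dN/dw)·(w/N) = (-1/24)·(180/30) = -0.25.

ε = -0.25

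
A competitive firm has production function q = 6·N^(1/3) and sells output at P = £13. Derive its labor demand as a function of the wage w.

MP_N = (1/3)·6·N^(-2/3) = 2·N^(-2/3).
Setting P·MP_N = w: 26·N^(-2/3) = w.
Solving for N: N^(-2/3) = w/26, so N = (26/w)^(3/2).

N(w) = (26/w)^(3/2)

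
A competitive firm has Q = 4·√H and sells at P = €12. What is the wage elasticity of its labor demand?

MP_H = (1/2)·4·H^(-1/2), so P·MP_H = w gives 24·H^(-1/2) = w.
Solving, H(w) = (24/w)^(2). This is a constant-elasticity form: H ∝ w^(−2), so ε = −2.

ε = -2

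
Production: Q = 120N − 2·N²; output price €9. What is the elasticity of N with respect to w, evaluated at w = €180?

ε = -0.2

From P·MP_N = w with MP_N = 120 − 4N, labor demand is N(w) = (120 − w/9)/4.
dN/dw = −1/(36) = -1/36.
At w = 180, N = 25, so ε = (dN/dw)·(w/N) = (-1/36)·(180/25) = -0.2.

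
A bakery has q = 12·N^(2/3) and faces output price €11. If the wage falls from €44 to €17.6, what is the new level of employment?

N* = 125

From P·MP_N = w with MP_N = 8·N^(-1/3), the labor demand is N(w) = (88/w)^(3).
At w = 44: N = 8. At w = 17.6: N = 125.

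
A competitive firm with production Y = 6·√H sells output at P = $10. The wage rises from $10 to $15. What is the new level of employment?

H* = 4

From P·MP_H = w with MP_H = 3·H^(-1/2), the labor demand is H(w) = (30/w)^(2).
At w = 10: H = 9. At w = 15: H = 4.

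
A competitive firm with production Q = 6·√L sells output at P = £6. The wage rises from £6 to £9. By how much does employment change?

From P·MP_L = w with MP_L = 3·L^(-1/2), the labor demand is L(w) = (18/w)^(2).
At w = 6: L = 9. At w = 9: L = 4.
ΔL = 4 − 9 = -5.

ΔL = -5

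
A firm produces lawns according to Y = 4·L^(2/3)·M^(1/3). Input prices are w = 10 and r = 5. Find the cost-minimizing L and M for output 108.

L* = 27, M* = 27

Cost minimization requires the marginal rate of technical substitution to equal the input-price ratio: MP_L/MP_M = w/r.
Here MP_L/MP_M = (2/3)·(M/L)/(1/3) = 2·(M/L). Setting this equal to 10/5 = 2 gives M = L.
Substituting into Y = 108: 4·L^(2/3)·(L)^(1/3) = 108.
Solving, L = 27 and M = 27.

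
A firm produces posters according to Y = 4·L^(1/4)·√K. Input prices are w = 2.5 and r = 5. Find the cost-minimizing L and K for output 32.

Cost minimization requires the marginal rate of technical substitution to equal the input-price ratio: MP_L/MP_K = w/r.
Here MP_L/MP_K = (1/4)·(K/L)/(1/2) = 0.5·(K/L). Setting this equal to 2.5/5 = 0.5 gives K = L.
Substituting into Y = 32: 4·L^(1/4)·(L)^(1/2) = 32.
Solving, L = 16 and K = 16.

L* = 16, K* = 16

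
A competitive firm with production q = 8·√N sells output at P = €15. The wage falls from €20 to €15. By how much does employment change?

From P·MP_N = w with MP_N = 4·N^(-1/2), the labor demand is N(w) = (60/w)^(2).
At w = 20: N = 9. At w = 15: N = 16.
ΔN = 16 − 9 = 7.

ΔN = 7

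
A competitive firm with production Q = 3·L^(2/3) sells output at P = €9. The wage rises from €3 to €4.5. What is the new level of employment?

From P·MP_L = w with MP_L = 2·L^(-1/3), the labor demand is L(w) = (18/w)^(3).
At w = 3: L = 216. At w = 4.5: L = 64.

L* = 64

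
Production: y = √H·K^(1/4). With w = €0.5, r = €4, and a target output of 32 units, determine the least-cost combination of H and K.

Cost minimization requires the marginal rate of technical substitution to equal the input-price ratio: MP_H/MP_K = w/r.
Here MP_H/MP_K = (1/2)·(K/H)/(1/4) = 2·(K/H). Setting this equal to 0.5/4 = 0.125 gives K = 0.0625H.
Substituting into y = 32: H^(1/2)·(0.0625H)^(1/4) = 32.
Solving, H = 256 and K = 16.

H* = 256, K* = 16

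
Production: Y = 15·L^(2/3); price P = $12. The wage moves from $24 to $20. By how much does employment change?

ΔL = 91

From P·MP_L = w with MP_L = 10·L^(-1/3), the labor demand is L(w) = (120/w)^(3).
At w = 24: L = 125. At w = 20: L = 216.
ΔL = 216 − 125 = 91.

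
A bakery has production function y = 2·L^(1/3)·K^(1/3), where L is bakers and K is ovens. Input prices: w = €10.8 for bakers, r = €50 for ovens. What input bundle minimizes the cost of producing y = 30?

Cost minimization requires the marginal rate of technical substitution to equal the input-price ratio: MP_L/MP_K = w/r.
Here MP_L/MP_K = (1/3)·(K/L)/(1/3) = (K/L). Setting this equal to 10.8/50 = 0.216 gives K = 0.216L.
Substituting into y = 30: 2·L^(1/3)·(0.216L)^(1/3) = 30.
Solving, L = 125 and K = 27.

L* = 125, K* = 27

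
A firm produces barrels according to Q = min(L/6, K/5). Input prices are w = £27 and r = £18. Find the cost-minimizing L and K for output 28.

With a fixed-proportions technology, the cost-minimizing bundle uses no slack in either input: L/6 = K/5 = Q.
So L = 6·28 = 168 and K = 5·28 = 140.

L* = 168, K* = 140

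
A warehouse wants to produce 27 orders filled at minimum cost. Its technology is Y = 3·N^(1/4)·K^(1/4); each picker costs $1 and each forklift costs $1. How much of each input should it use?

N* = 81, K* = 81

Cost minimization requires the marginal rate of technical substitution to equal the input-price ratio: MP_N/MP_K = w/r.
Here MP_N/MP_K = (1/4)·(K/N)/(1/4) = (K/N). Setting this equal to 1/1 = 1 gives K = N.
Substituting into Y = 27: 3·N^(1/4)·(N)^(1/4) = 27.
Solving, N = 81 and K = 81.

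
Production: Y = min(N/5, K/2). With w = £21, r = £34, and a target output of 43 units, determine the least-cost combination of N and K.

N* = 215, K* = 86

With a fixed-proportions technology, the cost-minimizing bundle uses no slack in either input: N/5 = K/2 = Y.
So N = 5·43 = 215 and K = 2·43 = 86.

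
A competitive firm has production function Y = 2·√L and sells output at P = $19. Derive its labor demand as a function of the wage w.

L(w) = 361/w²

MP_L = (1/2)·2·L^(-1/2) = L^(-1/2).
Setting P·MP_L = w: 19·L^(-1/2) = w.
Solving for L: L^(-1/2) = w/19, so L = (19/w)^(2).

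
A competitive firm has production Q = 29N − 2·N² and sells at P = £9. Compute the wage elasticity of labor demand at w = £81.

From P·MP_N = w with MP_N = 29 − 4N, labor demand is N(w) = (29 − w/9)/4.
dN/dw = −1/(36) = -1/36.
At w = 81, N = 5, so ε = (dN/dw)·(w/N) = (-1/36)·(81/5) = -0.45.

ε = -0.45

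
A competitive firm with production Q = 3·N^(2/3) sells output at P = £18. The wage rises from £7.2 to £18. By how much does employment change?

ΔN = -117

From P·MP_N = w with MP_N = 2·N^(-1/3), the labor demand is N(w) = (36/w)^(3).
At w = 7.2: N = 125. At w = 18: N = 8.
ΔN = 8 − 125 = -117.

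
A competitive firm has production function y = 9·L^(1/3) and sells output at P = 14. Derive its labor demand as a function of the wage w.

MP_L = (1/3)·9·L^(-2/3) = 3·L^(-2/3).
Setting P·MP_L = w: 42·L^(-2/3) = w.
Solving for L: L^(-2/3) = w/42, so L = (42/w)^(3/2).

L(w) = (42/w)^(3/2)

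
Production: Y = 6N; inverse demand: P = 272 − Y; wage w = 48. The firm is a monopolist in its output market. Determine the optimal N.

N* = 22

Marginal revenue from the inverse demand is MR = 272 − 2Y.
The marginal product is MP_N = 6.
A monopolist hires until marginal revenue product equals the wage: MR·MP_N = w.
(272 − 12N)·6 = 48, so N = 22.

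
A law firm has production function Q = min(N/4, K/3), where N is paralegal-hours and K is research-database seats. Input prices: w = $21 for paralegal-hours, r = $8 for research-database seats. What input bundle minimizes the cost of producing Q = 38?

N* = 152, K* = 114

With a fixed-proportions technology, the cost-minimizing bundle uses no slack in either input: N/4 = K/3 = Q.
So N = 4·38 = 152 and K = 3·38 = 114.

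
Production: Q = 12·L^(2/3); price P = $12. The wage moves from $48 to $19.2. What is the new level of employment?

From P·MP_L = w with MP_L = 8·L^(-1/3), the labor demand is L(w) = (96/w)^(3).
At w = 48: L = 8. At w = 19.2: L = 125.

L* = 125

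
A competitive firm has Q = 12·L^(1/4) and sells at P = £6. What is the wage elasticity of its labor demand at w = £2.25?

ε = -4/3

MP_L = (1/4)·12·L^(-3/4), so P·MP_L = w gives 18·L^(-3/4) = w.
Solving, L(w) = (18/w)^(4/3). This is a constant-elasticity form: L ∝ w^(−4/3), so ε = −4/3.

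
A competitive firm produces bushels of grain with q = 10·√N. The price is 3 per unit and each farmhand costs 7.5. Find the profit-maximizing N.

MP_N = (1/2)·10·N^(-1/2) = 5·N^(-1/2).
Profit maximization for a price taker requires P·MP_N = w: 3·5·N^(-1/2) = 7.5.
So N^(-1/2) = 0.5, which gives N = 4.

N* = 4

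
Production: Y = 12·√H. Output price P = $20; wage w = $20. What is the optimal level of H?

H* = 36

MP_H = (1/2)·12·H^(-1/2) = 6·H^(-1/2).
Profit maximization for a price taker requires P·MP_H = w: 20·6·H^(-1/2) = 20.
So H^(-1/2) = 1/6, which gives H = 36.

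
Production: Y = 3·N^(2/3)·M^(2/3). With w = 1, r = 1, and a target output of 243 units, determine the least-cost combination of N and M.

Cost minimization requires the marginal rate of technical substitution to equal the input-price ratio: MP_N/MP_M = w/r.
Here MP_N/MP_M = (2/3)·(M/N)/(2/3) = (M/N). Setting this equal to 1/1 = 1 gives M = N.
Substituting into Y = 243: 3·N^(2/3)·(N)^(2/3) = 243.
Solving, N = 27 and M = 27.

N* = 27, M* = 27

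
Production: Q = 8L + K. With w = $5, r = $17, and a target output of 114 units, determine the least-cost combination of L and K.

The inputs are perfect substitutes, so the firm uses whichever has the lower cost per unit of output.
Cost per unit of output via L is 0.625; via K it is 17. L is cheaper.
Producing Q = 114 with L alone: L = 14.25, K = 0.

L* = 14.25, K* = 0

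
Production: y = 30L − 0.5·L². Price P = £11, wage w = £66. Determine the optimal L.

The marginal product of L is MP_L = 30 − L.
A price-taking firm hires until the value of the marginal product equals the wage: P·MP_L = w, so 11·(30 − L) = 66.
Then 30 − L = 6, giving L = 24.

L* = 24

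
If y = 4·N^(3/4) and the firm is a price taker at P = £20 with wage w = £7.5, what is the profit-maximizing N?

MP_N = (3/4)·4·N^(-1/4) = 3·N^(-1/4).
Profit maximization for a price taker requires P·MP_N = w: 20·3·N^(-1/4) = 7.5.
So N^(-1/4) = 0.125, which gives N = 4096.

N* = 4096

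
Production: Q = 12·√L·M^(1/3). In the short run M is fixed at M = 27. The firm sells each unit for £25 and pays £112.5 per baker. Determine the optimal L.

With M = 27, MP_L = (1/2)·12·L^(-1/2)·27^(1/3) = 18·L^(-1/2).
Profit maximization for a price taker requires P·MP_L = w: 25·18·L^(-1/2) = 112.5.
So L^(-1/2) = 0.25, which gives L = 16.

L* = 16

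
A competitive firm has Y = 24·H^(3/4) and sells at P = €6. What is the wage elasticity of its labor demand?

ε = -4

MP_H = (3/4)·24·H^(-1/4), so P·MP_H = w gives 108·H^(-1/4) = w.
Solving, H(w) = (108/w)^(4). This is a constant-elasticity form: H ∝ w^(−4), so ε = −4.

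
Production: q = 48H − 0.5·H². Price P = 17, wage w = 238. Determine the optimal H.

The marginal product of H is MP_H = 48 − H.
A price-taking firm hires until the value of the marginal product equals the wage: P·MP_H = w, so 17·(48 − H) = 238.
Then 48 − H = 14, giving H = 34.

H* = 34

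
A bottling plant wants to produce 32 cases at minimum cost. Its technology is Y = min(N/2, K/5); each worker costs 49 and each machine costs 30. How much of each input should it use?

N* = 64, K* = 160

With a fixed-proportions technology, the cost-minimizing bundle uses no slack in either input: N/2 = K/5 = Y.
So N = 2·32 = 64 and K = 5·32 = 160.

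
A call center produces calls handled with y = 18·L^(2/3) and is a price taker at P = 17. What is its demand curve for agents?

MP_L = (2/3)·18·L^(-1/3) = 12·L^(-1/3).
Setting P·MP_L = w: 204·L^(-1/3) = w.
Solving for L: L^(-1/3) = w/204, so L = (204/w)^(3).

L(w) = 8489664/w³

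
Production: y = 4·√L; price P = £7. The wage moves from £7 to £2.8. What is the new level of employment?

From P·MP_L = w with MP_L = 2·L^(-1/2), the labor demand is L(w) = (14/w)^(2).
At w = 7: L = 4. At w = 2.8: L = 25.

L* = 25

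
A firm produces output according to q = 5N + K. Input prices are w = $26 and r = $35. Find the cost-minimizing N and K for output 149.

N* = 29.8, K* = 0

The inputs are perfect substitutes, so the firm uses whichever has the lower cost per unit of output.
Cost per unit of output via N is 5.2; via K it is 35. N is cheaper.
Producing q = 149 with N alone: N = 29.8, K = 0.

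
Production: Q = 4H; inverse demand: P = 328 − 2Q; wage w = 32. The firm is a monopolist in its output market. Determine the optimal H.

H* = 20

Marginal revenue from the inverse demand is MR = 328 − 4Q.
The marginal product is MP_H = 4.
A monopolist hires until marginal revenue product equals the wage: MR·MP_H = w.
(328 − 16H)·4 = 32, so H = 20.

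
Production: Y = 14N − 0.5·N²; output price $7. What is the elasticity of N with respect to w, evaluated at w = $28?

From P·MP_N = w with MP_N = 14 − N, labor demand is N(w) = 14 − w/7.
dN/dw = −1/(7) = -1/7.
At w = 28, N = 10, so ε = (dN/dw)·(w/N) = (-1/7)·(28/10) = -0.4.

ε = -0.4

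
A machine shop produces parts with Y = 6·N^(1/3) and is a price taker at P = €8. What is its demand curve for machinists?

MP_N = (1/3)·6·N^(-2/3) = 2·N^(-2/3).
Setting P·MP_N = w: 16·N^(-2/3) = w.
Solving for N: N^(-2/3) = w/16, so N = (16/w)^(3/2).

N(w) = (16/w)^(3/2)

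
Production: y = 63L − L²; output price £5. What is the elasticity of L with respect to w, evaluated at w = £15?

ε = -0.05

From P·MP_L = w with MP_L = 63 − 2L, labor demand is L(w) = (63 − w/5)/2.
dL/dw = −1/(10) = -0.1.
At w = 15, L = 30, so ε = (dL/dw)·(w/L) = (-0.1)·(15/30) = -0.05.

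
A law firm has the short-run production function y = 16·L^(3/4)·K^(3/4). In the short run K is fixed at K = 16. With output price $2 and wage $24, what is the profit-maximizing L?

L* = 4096

With K = 16, MP_L = (3/4)·16·L^(-1/4)·16^(3/4) = 96·L^(-1/4).
Profit maximization for a price taker requires P·MP_L = w: 2·96·L^(-1/4) = 24.
So L^(-1/4) = 0.125, which gives L = 4096.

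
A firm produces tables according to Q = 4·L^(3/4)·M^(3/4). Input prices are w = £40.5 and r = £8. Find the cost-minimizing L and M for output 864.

Cost minimization requires the marginal rate of technical substitution to equal the input-price ratio: MP_L/MP_M = w/r.
Here MP_L/MP_M = (3/4)·(M/L)/(3/4) = (M/L). Setting this equal to 40.5/8 = 5.0625 gives M = 5.0625L.
Substituting into Q = 864: 4·L^(3/4)·(5.0625L)^(3/4) = 864.
Solving, L = 16 and M = 81.

L* = 16, M* = 81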